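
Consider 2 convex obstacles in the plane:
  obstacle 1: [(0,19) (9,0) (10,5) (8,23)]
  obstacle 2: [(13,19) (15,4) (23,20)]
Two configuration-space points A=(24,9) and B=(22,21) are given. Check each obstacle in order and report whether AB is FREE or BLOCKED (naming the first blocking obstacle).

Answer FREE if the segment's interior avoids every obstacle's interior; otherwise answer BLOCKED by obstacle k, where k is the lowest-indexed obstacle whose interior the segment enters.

BLOCKED by obstacle 2

Obstacle 1 [(0,19) (9,0) (10,5) (8,23)]:
  edge (0,19)–(9,0): clear
  edge (9,0)–(10,5): clear
  edge (10,5)–(8,23): clear
  edge (8,23)–(0,19): clear
  midpoint (23,15) outside
  → clear
Obstacle 2 [(13,19) (15,4) (23,20)]:
  edge (13,19)–(15,4): clear
  edge (15,4)–(23,20): crosses AB
  edge (23,20)–(13,19): crosses AB
  → BLOCKED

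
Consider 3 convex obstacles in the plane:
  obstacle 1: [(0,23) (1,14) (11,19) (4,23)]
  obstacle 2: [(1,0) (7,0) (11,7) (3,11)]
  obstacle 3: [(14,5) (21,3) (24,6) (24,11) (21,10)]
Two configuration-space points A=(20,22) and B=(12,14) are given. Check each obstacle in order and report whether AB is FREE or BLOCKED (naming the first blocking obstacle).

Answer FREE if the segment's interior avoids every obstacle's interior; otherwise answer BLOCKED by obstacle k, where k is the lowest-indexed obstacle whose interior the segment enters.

Obstacle 1 [(0,23) (1,14) (11,19) (4,23)]:
  edge (0,23)–(1,14): clear
  edge (1,14)–(11,19): clear
  edge (11,19)–(4,23): clear
  edge (4,23)–(0,23): clear
  midpoint (16,18) outside
  → clear
Obstacle 2 [(1,0) (7,0) (11,7) (3,11)]:
  edge (1,0)–(7,0): clear
  edge (7,0)–(11,7): clear
  edge (11,7)–(3,11): clear
  edge (3,11)–(1,0): clear
  midpoint (16,18) outside
  → clear
Obstacle 3 [(14,5) (21,3) (24,6) (24,11) (21,10)]:
  edge (14,5)–(21,3): clear
  edge (21,3)–(24,6): clear
  edge (24,6)–(24,11): clear
  edge (24,11)–(21,10): clear
  edge (21,10)–(14,5): clear
  midpoint (16,18) outside
  → clear

FREE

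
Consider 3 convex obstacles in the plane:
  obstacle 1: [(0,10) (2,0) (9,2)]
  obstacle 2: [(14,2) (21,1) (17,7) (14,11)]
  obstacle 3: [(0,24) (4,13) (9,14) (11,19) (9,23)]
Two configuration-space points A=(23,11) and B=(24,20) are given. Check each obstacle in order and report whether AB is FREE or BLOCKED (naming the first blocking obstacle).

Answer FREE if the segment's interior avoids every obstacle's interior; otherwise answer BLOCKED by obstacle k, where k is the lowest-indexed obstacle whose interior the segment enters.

FREE

Obstacle 1 [(0,10) (2,0) (9,2)]:
  edge (0,10)–(2,0): clear
  edge (2,0)–(9,2): clear
  edge (9,2)–(0,10): clear
  midpoint (47/2,31/2) outside
  → clear
Obstacle 2 [(14,2) (21,1) (17,7) (14,11)]:
  edge (14,2)–(21,1): clear
  edge (21,1)–(17,7): clear
  edge (17,7)–(14,11): clear
  edge (14,11)–(14,2): clear
  midpoint (47/2,31/2) outside
  → clear
Obstacle 3 [(0,24) (4,13) (9,14) (11,19) (9,23)]:
  edge (0,24)–(4,13): clear
  edge (4,13)–(9,14): clear
  edge (9,14)–(11,19): clear
  edge (11,19)–(9,23): clear
  edge (9,23)–(0,24): clear
  midpoint (47/2,31/2) outside
  → clear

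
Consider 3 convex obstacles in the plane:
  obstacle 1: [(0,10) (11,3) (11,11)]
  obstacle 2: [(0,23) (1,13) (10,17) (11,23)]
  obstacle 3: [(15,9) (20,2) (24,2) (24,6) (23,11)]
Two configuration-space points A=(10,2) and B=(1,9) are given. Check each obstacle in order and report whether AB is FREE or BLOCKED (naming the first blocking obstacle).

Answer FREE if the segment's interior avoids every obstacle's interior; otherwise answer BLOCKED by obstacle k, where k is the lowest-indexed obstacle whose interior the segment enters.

FREE

Obstacle 1 [(0,10) (11,3) (11,11)]:
  edge (0,10)–(11,3): clear
  edge (11,3)–(11,11): clear
  edge (11,11)–(0,10): clear
  midpoint (11/2,11/2) outside
  → clear
Obstacle 2 [(0,23) (1,13) (10,17) (11,23)]:
  edge (0,23)–(1,13): clear
  edge (1,13)–(10,17): clear
  edge (10,17)–(11,23): clear
  edge (11,23)–(0,23): clear
  midpoint (11/2,11/2) outside
  → clear
Obstacle 3 [(15,9) (20,2) (24,2) (24,6) (23,11)]:
  edge (15,9)–(20,2): clear
  edge (20,2)–(24,2): clear
  edge (24,2)–(24,6): clear
  edge (24,6)–(23,11): clear
  edge (23,11)–(15,9): clear
  midpoint (11/2,11/2) outside
  → clear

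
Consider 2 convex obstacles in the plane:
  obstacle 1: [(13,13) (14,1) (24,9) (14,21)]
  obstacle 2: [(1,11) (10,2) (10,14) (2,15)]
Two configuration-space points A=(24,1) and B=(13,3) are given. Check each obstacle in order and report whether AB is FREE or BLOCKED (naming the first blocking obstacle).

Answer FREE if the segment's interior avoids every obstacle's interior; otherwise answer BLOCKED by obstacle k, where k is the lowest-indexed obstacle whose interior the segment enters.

Obstacle 1 [(13,13) (14,1) (24,9) (14,21)]:
  edge (13,13)–(14,1): crosses AB
  edge (14,1)–(24,9): crosses AB
  edge (24,9)–(14,21): clear
  edge (14,21)–(13,13): clear
  → BLOCKED
Obstacle 2 [(1,11) (10,2) (10,14) (2,15)]:
  edge (1,11)–(10,2): clear
  edge (10,2)–(10,14): clear
  edge (10,14)–(2,15): clear
  edge (2,15)–(1,11): clear
  midpoint (37/2,2) outside
  → clear

BLOCKED by obstacle 1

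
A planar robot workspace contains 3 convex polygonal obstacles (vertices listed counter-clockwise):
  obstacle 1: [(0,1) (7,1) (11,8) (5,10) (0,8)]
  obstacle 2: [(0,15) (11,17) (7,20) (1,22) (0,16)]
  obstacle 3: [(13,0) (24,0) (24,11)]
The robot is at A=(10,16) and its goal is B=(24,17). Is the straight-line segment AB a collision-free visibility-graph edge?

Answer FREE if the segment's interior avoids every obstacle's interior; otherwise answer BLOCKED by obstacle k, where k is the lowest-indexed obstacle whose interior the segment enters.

FREE

Obstacle 1 [(0,1) (7,1) (11,8) (5,10) (0,8)]:
  edge (0,1)–(7,1): clear
  edge (7,1)–(11,8): clear
  edge (11,8)–(5,10): clear
  edge (5,10)–(0,8): clear
  edge (0,8)–(0,1): clear
  midpoint (17,33/2) outside
  → clear
Obstacle 2 [(0,15) (11,17) (7,20) (1,22) (0,16)]:
  edge (0,15)–(11,17): clear
  edge (11,17)–(7,20): clear
  edge (7,20)–(1,22): clear
  edge (1,22)–(0,16): clear
  edge (0,16)–(0,15): clear
  midpoint (17,33/2) outside
  → clear
Obstacle 3 [(13,0) (24,0) (24,11)]:
  edge (13,0)–(24,0): clear
  edge (24,0)–(24,11): clear
  edge (24,11)–(13,0): clear
  midpoint (17,33/2) outside
  → clear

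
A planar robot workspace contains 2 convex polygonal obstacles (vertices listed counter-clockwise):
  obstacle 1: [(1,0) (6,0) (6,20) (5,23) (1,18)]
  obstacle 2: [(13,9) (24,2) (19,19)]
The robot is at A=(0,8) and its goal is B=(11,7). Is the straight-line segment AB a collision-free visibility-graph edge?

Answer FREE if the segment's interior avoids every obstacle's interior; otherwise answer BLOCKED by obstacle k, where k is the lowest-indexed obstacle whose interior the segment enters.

BLOCKED by obstacle 1

Obstacle 1 [(1,0) (6,0) (6,20) (5,23) (1,18)]:
  edge (1,0)–(6,0): clear
  edge (6,0)–(6,20): crosses AB
  edge (6,20)–(5,23): clear
  edge (5,23)–(1,18): clear
  edge (1,18)–(1,0): crosses AB
  → BLOCKED
Obstacle 2 [(13,9) (24,2) (19,19)]:
  edge (13,9)–(24,2): clear
  edge (24,2)–(19,19): clear
  edge (19,19)–(13,9): clear
  midpoint (11/2,15/2) outside
  → clear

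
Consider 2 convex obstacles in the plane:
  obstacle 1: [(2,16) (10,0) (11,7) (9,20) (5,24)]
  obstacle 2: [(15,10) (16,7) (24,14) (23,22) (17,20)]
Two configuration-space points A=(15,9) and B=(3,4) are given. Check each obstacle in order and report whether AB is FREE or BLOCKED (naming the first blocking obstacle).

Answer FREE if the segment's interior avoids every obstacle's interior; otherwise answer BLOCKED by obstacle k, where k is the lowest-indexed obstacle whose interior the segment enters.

BLOCKED by obstacle 1

Obstacle 1 [(2,16) (10,0) (11,7) (9,20) (5,24)]:
  edge (2,16)–(10,0): crosses AB
  edge (10,0)–(11,7): clear
  edge (11,7)–(9,20): crosses AB
  edge (9,20)–(5,24): clear
  edge (5,24)–(2,16): clear
  → BLOCKED
Obstacle 2 [(15,10) (16,7) (24,14) (23,22) (17,20)]:
  edge (15,10)–(16,7): clear
  edge (16,7)–(24,14): clear
  edge (24,14)–(23,22): clear
  edge (23,22)–(17,20): clear
  edge (17,20)–(15,10): clear
  midpoint (9,13/2) outside
  → clear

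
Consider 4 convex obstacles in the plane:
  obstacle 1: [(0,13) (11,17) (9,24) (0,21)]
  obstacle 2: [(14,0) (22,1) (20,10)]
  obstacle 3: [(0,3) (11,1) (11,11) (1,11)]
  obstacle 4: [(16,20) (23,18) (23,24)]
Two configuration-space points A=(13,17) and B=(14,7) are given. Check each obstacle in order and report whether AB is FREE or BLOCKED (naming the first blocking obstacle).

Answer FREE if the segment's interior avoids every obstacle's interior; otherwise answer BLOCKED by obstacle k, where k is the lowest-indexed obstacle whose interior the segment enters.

Obstacle 1 [(0,13) (11,17) (9,24) (0,21)]:
  edge (0,13)–(11,17): clear
  edge (11,17)–(9,24): clear
  edge (9,24)–(0,21): clear
  edge (0,21)–(0,13): clear
  midpoint (27/2,12) outside
  → clear
Obstacle 2 [(14,0) (22,1) (20,10)]:
  edge (14,0)–(22,1): clear
  edge (22,1)–(20,10): clear
  edge (20,10)–(14,0): clear
  midpoint (27/2,12) outside
  → clear
Obstacle 3 [(0,3) (11,1) (11,11) (1,11)]:
  edge (0,3)–(11,1): clear
  edge (11,1)–(11,11): clear
  edge (11,11)–(1,11): clear
  edge (1,11)–(0,3): clear
  midpoint (27/2,12) outside
  → clear
Obstacle 4 [(16,20) (23,18) (23,24)]:
  edge (16,20)–(23,18): clear
  edge (23,18)–(23,24): clear
  edge (23,24)–(16,20): clear
  midpoint (27/2,12) outside
  → clear

FREE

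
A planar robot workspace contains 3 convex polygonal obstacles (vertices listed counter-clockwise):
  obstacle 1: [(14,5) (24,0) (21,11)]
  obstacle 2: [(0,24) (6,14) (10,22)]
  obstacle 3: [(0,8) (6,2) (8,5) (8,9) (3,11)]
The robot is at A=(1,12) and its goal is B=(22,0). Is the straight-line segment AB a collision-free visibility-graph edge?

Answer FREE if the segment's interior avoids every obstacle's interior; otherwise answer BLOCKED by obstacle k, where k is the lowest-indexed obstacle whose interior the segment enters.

BLOCKED by obstacle 3

Obstacle 1 [(14,5) (24,0) (21,11)]:
  edge (14,5)–(24,0): clear
  edge (24,0)–(21,11): clear
  edge (21,11)–(14,5): clear
  midpoint (23/2,6) outside
  → clear
Obstacle 2 [(0,24) (6,14) (10,22)]:
  edge (0,24)–(6,14): clear
  edge (6,14)–(10,22): clear
  edge (10,22)–(0,24): clear
  midpoint (23/2,6) outside
  → clear
Obstacle 3 [(0,8) (6,2) (8,5) (8,9) (3,11)]:
  edge (0,8)–(6,2): clear
  edge (6,2)–(8,5): clear
  edge (8,5)–(8,9): crosses AB
  edge (8,9)–(3,11): clear
  edge (3,11)–(0,8): crosses AB
  → BLOCKED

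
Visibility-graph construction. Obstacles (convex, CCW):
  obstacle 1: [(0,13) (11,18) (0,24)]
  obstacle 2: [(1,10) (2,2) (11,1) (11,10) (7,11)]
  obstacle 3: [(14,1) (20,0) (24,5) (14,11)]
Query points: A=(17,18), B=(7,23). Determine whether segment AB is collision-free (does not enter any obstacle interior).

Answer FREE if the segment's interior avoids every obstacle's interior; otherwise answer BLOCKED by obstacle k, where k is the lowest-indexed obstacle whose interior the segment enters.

FREE

Obstacle 1 [(0,13) (11,18) (0,24)]:
  edge (0,13)–(11,18): clear
  edge (11,18)–(0,24): clear
  edge (0,24)–(0,13): clear
  midpoint (12,41/2) outside
  → clear
Obstacle 2 [(1,10) (2,2) (11,1) (11,10) (7,11)]:
  edge (1,10)–(2,2): clear
  edge (2,2)–(11,1): clear
  edge (11,1)–(11,10): clear
  edge (11,10)–(7,11): clear
  edge (7,11)–(1,10): clear
  midpoint (12,41/2) outside
  → clear
Obstacle 3 [(14,1) (20,0) (24,5) (14,11)]:
  edge (14,1)–(20,0): clear
  edge (20,0)–(24,5): clear
  edge (24,5)–(14,11): clear
  edge (14,11)–(14,1): clear
  midpoint (12,41/2) outside
  → clear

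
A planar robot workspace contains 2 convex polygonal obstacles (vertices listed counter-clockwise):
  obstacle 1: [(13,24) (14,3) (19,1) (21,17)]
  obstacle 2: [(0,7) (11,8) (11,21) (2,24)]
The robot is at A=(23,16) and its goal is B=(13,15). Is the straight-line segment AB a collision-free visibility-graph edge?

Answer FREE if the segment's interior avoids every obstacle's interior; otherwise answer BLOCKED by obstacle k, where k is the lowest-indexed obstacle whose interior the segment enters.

Obstacle 1 [(13,24) (14,3) (19,1) (21,17)]:
  edge (13,24)–(14,3): crosses AB
  edge (14,3)–(19,1): clear
  edge (19,1)–(21,17): crosses AB
  edge (21,17)–(13,24): clear
  → BLOCKED
Obstacle 2 [(0,7) (11,8) (11,21) (2,24)]:
  edge (0,7)–(11,8): clear
  edge (11,8)–(11,21): clear
  edge (11,21)–(2,24): clear
  edge (2,24)–(0,7): clear
  midpoint (18,31/2) outside
  → clear

BLOCKED by obstacle 1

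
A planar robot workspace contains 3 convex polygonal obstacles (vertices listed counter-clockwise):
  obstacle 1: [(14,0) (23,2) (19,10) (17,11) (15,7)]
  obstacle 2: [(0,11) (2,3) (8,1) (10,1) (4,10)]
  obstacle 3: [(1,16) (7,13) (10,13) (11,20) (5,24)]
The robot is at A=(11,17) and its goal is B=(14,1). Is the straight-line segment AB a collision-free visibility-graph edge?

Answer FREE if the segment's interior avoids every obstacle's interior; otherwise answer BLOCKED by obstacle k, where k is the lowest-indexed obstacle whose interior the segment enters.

FREE

Obstacle 1 [(14,0) (23,2) (19,10) (17,11) (15,7)]:
  edge (14,0)–(23,2): clear
  edge (23,2)–(19,10): clear
  edge (19,10)–(17,11): clear
  edge (17,11)–(15,7): clear
  edge (15,7)–(14,0): clear
  midpoint (25/2,9) outside
  → clear
Obstacle 2 [(0,11) (2,3) (8,1) (10,1) (4,10)]:
  edge (0,11)–(2,3): clear
  edge (2,3)–(8,1): clear
  edge (8,1)–(10,1): clear
  edge (10,1)–(4,10): clear
  edge (4,10)–(0,11): clear
  midpoint (25/2,9) outside
  → clear
Obstacle 3 [(1,16) (7,13) (10,13) (11,20) (5,24)]:
  edge (1,16)–(7,13): clear
  edge (7,13)–(10,13): clear
  edge (10,13)–(11,20): clear
  edge (11,20)–(5,24): clear
  edge (5,24)–(1,16): clear
  midpoint (25/2,9) outside
  → clear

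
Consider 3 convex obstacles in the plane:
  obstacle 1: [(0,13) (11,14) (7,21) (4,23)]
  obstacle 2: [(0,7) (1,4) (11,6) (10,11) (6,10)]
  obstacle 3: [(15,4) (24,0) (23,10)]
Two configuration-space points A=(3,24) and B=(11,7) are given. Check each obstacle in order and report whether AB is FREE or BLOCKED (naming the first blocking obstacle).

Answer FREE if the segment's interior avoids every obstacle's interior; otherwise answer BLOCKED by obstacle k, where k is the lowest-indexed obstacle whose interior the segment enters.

BLOCKED by obstacle 1

Obstacle 1 [(0,13) (11,14) (7,21) (4,23)]:
  edge (0,13)–(11,14): crosses AB
  edge (11,14)–(7,21): clear
  edge (7,21)–(4,23): clear
  edge (4,23)–(0,13): crosses AB
  → BLOCKED
Obstacle 2 [(0,7) (1,4) (11,6) (10,11) (6,10)]:
  edge (0,7)–(1,4): clear
  edge (1,4)–(11,6): clear
  edge (11,6)–(10,11): crosses AB
  edge (10,11)–(6,10): crosses AB
  edge (6,10)–(0,7): clear
  → BLOCKED
Obstacle 3 [(15,4) (24,0) (23,10)]:
  edge (15,4)–(24,0): clear
  edge (24,0)–(23,10): clear
  edge (23,10)–(15,4): clear
  midpoint (7,31/2) outside
  → clear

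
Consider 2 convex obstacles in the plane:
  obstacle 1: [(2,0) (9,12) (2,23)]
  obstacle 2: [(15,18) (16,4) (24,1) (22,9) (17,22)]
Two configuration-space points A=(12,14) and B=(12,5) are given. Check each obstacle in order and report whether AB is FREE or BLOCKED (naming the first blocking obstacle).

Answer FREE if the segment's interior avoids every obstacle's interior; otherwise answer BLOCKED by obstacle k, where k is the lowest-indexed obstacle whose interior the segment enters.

Obstacle 1 [(2,0) (9,12) (2,23)]:
  edge (2,0)–(9,12): clear
  edge (9,12)–(2,23): clear
  edge (2,23)–(2,0): clear
  midpoint (12,19/2) outside
  → clear
Obstacle 2 [(15,18) (16,4) (24,1) (22,9) (17,22)]:
  edge (15,18)–(16,4): clear
  edge (16,4)–(24,1): clear
  edge (24,1)–(22,9): clear
  edge (22,9)–(17,22): clear
  edge (17,22)–(15,18): clear
  midpoint (12,19/2) outside
  → clear

FREE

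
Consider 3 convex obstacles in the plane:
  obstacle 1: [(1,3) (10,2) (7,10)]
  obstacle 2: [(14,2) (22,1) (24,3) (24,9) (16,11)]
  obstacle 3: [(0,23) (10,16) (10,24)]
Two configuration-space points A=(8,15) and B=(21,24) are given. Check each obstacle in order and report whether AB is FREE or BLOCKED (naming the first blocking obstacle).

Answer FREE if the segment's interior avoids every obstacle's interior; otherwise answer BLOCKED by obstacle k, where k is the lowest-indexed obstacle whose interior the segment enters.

Obstacle 1 [(1,3) (10,2) (7,10)]:
  edge (1,3)–(10,2): clear
  edge (10,2)–(7,10): clear
  edge (7,10)–(1,3): clear
  midpoint (29/2,39/2) outside
  → clear
Obstacle 2 [(14,2) (22,1) (24,3) (24,9) (16,11)]:
  edge (14,2)–(22,1): clear
  edge (22,1)–(24,3): clear
  edge (24,3)–(24,9): clear
  edge (24,9)–(16,11): clear
  edge (16,11)–(14,2): clear
  midpoint (29/2,39/2) outside
  → clear
Obstacle 3 [(0,23) (10,16) (10,24)]:
  edge (0,23)–(10,16): crosses AB
  edge (10,16)–(10,24): crosses AB
  edge (10,24)–(0,23): clear
  → BLOCKED

BLOCKED by obstacle 3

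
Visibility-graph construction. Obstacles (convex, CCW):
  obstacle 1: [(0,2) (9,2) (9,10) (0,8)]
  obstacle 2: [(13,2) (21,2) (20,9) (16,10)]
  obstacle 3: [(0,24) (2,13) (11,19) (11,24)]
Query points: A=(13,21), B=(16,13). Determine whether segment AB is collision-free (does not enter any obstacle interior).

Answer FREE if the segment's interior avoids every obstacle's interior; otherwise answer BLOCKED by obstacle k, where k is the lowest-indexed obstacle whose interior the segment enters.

Obstacle 1 [(0,2) (9,2) (9,10) (0,8)]:
  edge (0,2)–(9,2): clear
  edge (9,2)–(9,10): clear
  edge (9,10)–(0,8): clear
  edge (0,8)–(0,2): clear
  midpoint (29/2,17) outside
  → clear
Obstacle 2 [(13,2) (21,2) (20,9) (16,10)]:
  edge (13,2)–(21,2): clear
  edge (21,2)–(20,9): clear
  edge (20,9)–(16,10): clear
  edge (16,10)–(13,2): clear
  midpoint (29/2,17) outside
  → clear
Obstacle 3 [(0,24) (2,13) (11,19) (11,24)]:
  edge (0,24)–(2,13): clear
  edge (2,13)–(11,19): clear
  edge (11,19)–(11,24): clear
  edge (11,24)–(0,24): clear
  midpoint (29/2,17) outside
  → clear

FREE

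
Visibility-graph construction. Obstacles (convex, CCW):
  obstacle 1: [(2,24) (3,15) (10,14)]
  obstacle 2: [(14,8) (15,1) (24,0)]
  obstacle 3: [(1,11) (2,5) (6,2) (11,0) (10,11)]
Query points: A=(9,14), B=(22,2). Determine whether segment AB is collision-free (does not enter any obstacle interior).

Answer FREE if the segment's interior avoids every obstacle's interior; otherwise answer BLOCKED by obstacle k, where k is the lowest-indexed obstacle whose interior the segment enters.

FREE

Obstacle 1 [(2,24) (3,15) (10,14)]:
  edge (2,24)–(3,15): clear
  edge (3,15)–(10,14): clear
  edge (10,14)–(2,24): clear
  midpoint (31/2,8) outside
  → clear
Obstacle 2 [(14,8) (15,1) (24,0)]:
  edge (14,8)–(15,1): clear
  edge (15,1)–(24,0): clear
  edge (24,0)–(14,8): clear
  midpoint (31/2,8) outside
  → clear
Obstacle 3 [(1,11) (2,5) (6,2) (11,0) (10,11)]:
  edge (1,11)–(2,5): clear
  edge (2,5)–(6,2): clear
  edge (6,2)–(11,0): clear
  edge (11,0)–(10,11): clear
  edge (10,11)–(1,11): clear
  midpoint (31/2,8) outside
  → clear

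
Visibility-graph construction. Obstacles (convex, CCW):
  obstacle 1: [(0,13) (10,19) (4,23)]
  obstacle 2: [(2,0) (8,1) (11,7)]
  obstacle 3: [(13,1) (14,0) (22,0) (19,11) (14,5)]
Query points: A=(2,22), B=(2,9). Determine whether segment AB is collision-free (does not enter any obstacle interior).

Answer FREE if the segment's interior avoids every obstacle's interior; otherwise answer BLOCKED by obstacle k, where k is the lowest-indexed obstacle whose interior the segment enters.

BLOCKED by obstacle 1

Obstacle 1 [(0,13) (10,19) (4,23)]:
  edge (0,13)–(10,19): crosses AB
  edge (10,19)–(4,23): clear
  edge (4,23)–(0,13): crosses AB
  → BLOCKED
Obstacle 2 [(2,0) (8,1) (11,7)]:
  edge (2,0)–(8,1): clear
  edge (8,1)–(11,7): clear
  edge (11,7)–(2,0): clear
  midpoint (2,31/2) outside
  → clear
Obstacle 3 [(13,1) (14,0) (22,0) (19,11) (14,5)]:
  edge (13,1)–(14,0): clear
  edge (14,0)–(22,0): clear
  edge (22,0)–(19,11): clear
  edge (19,11)–(14,5): clear
  edge (14,5)–(13,1): clear
  midpoint (2,31/2) outside
  → clear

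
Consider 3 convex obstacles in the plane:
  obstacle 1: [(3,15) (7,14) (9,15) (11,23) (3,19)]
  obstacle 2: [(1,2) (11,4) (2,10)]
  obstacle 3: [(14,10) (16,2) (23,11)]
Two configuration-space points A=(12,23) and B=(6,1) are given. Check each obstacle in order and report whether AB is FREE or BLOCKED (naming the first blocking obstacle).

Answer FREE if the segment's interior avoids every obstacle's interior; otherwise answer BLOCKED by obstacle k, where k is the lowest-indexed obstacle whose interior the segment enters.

Obstacle 1 [(3,15) (7,14) (9,15) (11,23) (3,19)]:
  edge (3,15)–(7,14): clear
  edge (7,14)–(9,15): clear
  edge (9,15)–(11,23): clear
  edge (11,23)–(3,19): clear
  edge (3,19)–(3,15): clear
  midpoint (9,12) outside
  → clear
Obstacle 2 [(1,2) (11,4) (2,10)]:
  edge (1,2)–(11,4): crosses AB
  edge (11,4)–(2,10): crosses AB
  edge (2,10)–(1,2): clear
  → BLOCKED
Obstacle 3 [(14,10) (16,2) (23,11)]:
  edge (14,10)–(16,2): clear
  edge (16,2)–(23,11): clear
  edge (23,11)–(14,10): clear
  midpoint (9,12) outside
  → clear

BLOCKED by obstacle 2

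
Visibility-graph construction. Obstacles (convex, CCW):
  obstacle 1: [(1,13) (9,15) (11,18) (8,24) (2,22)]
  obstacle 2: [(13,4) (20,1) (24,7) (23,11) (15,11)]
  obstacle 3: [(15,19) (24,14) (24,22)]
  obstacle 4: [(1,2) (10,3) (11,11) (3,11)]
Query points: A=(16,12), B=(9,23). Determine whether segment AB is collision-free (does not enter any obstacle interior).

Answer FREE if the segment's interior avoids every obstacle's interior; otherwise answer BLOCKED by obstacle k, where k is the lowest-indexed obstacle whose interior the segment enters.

FREE

Obstacle 1 [(1,13) (9,15) (11,18) (8,24) (2,22)]:
  edge (1,13)–(9,15): clear
  edge (9,15)–(11,18): clear
  edge (11,18)–(8,24): clear
  edge (8,24)–(2,22): clear
  edge (2,22)–(1,13): clear
  midpoint (25/2,35/2) outside
  → clear
Obstacle 2 [(13,4) (20,1) (24,7) (23,11) (15,11)]:
  edge (13,4)–(20,1): clear
  edge (20,1)–(24,7): clear
  edge (24,7)–(23,11): clear
  edge (23,11)–(15,11): clear
  edge (15,11)–(13,4): clear
  midpoint (25/2,35/2) outside
  → clear
Obstacle 3 [(15,19) (24,14) (24,22)]:
  edge (15,19)–(24,14): clear
  edge (24,14)–(24,22): clear
  edge (24,22)–(15,19): clear
  midpoint (25/2,35/2) outside
  → clear
Obstacle 4 [(1,2) (10,3) (11,11) (3,11)]:
  edge (1,2)–(10,3): clear
  edge (10,3)–(11,11): clear
  edge (11,11)–(3,11): clear
  edge (3,11)–(1,2): clear
  midpoint (25/2,35/2) outside
  → clear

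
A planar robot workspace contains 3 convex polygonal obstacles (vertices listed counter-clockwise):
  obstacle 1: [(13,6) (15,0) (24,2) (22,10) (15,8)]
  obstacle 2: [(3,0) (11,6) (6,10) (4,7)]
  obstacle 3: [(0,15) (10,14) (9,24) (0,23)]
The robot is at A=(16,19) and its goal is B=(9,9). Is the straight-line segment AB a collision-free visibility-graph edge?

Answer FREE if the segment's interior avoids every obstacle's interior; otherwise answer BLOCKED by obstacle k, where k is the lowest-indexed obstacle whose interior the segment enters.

FREE

Obstacle 1 [(13,6) (15,0) (24,2) (22,10) (15,8)]:
  edge (13,6)–(15,0): clear
  edge (15,0)–(24,2): clear
  edge (24,2)–(22,10): clear
  edge (22,10)–(15,8): clear
  edge (15,8)–(13,6): clear
  midpoint (25/2,14) outside
  → clear
Obstacle 2 [(3,0) (11,6) (6,10) (4,7)]:
  edge (3,0)–(11,6): clear
  edge (11,6)–(6,10): clear
  edge (6,10)–(4,7): clear
  edge (4,7)–(3,0): clear
  midpoint (25/2,14) outside
  → clear
Obstacle 3 [(0,15) (10,14) (9,24) (0,23)]:
  edge (0,15)–(10,14): clear
  edge (10,14)–(9,24): clear
  edge (9,24)–(0,23): clear
  edge (0,23)–(0,15): clear
  midpoint (25/2,14) outside
  → clear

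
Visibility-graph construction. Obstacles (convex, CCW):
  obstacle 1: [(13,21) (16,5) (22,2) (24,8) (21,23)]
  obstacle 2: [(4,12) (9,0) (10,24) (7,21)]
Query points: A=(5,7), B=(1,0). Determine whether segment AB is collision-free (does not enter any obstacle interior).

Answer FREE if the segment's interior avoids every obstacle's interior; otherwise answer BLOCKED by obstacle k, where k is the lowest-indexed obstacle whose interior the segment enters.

FREE

Obstacle 1 [(13,21) (16,5) (22,2) (24,8) (21,23)]:
  edge (13,21)–(16,5): clear
  edge (16,5)–(22,2): clear
  edge (22,2)–(24,8): clear
  edge (24,8)–(21,23): clear
  edge (21,23)–(13,21): clear
  midpoint (3,7/2) outside
  → clear
Obstacle 2 [(4,12) (9,0) (10,24) (7,21)]:
  edge (4,12)–(9,0): clear
  edge (9,0)–(10,24): clear
  edge (10,24)–(7,21): clear
  edge (7,21)–(4,12): clear
  midpoint (3,7/2) outside
  → clear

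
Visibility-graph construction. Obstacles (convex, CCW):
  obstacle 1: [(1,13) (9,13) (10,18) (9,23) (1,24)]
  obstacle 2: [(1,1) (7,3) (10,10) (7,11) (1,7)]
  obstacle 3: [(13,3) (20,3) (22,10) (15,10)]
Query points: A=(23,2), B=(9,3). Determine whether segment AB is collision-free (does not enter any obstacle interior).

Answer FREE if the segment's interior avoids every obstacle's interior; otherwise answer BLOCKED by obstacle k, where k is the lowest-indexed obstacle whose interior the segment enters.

Obstacle 1 [(1,13) (9,13) (10,18) (9,23) (1,24)]:
  edge (1,13)–(9,13): clear
  edge (9,13)–(10,18): clear
  edge (10,18)–(9,23): clear
  edge (9,23)–(1,24): clear
  edge (1,24)–(1,13): clear
  midpoint (16,5/2) outside
  → clear
Obstacle 2 [(1,1) (7,3) (10,10) (7,11) (1,7)]:
  edge (1,1)–(7,3): clear
  edge (7,3)–(10,10): clear
  edge (10,10)–(7,11): clear
  edge (7,11)–(1,7): clear
  edge (1,7)–(1,1): clear
  midpoint (16,5/2) outside
  → clear
Obstacle 3 [(13,3) (20,3) (22,10) (15,10)]:
  edge (13,3)–(20,3): clear
  edge (20,3)–(22,10): clear
  edge (22,10)–(15,10): clear
  edge (15,10)–(13,3): clear
  midpoint (16,5/2) outside
  → clear

FREE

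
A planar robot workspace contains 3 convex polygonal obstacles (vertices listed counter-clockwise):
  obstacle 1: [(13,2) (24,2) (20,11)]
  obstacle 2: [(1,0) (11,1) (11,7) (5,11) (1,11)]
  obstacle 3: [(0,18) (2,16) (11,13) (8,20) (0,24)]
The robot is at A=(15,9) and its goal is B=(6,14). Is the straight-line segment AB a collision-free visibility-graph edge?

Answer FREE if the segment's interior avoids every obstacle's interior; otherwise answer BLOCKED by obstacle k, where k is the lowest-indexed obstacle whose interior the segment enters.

Obstacle 1 [(13,2) (24,2) (20,11)]:
  edge (13,2)–(24,2): clear
  edge (24,2)–(20,11): clear
  edge (20,11)–(13,2): clear
  midpoint (21/2,23/2) outside
  → clear
Obstacle 2 [(1,0) (11,1) (11,7) (5,11) (1,11)]:
  edge (1,0)–(11,1): clear
  edge (11,1)–(11,7): clear
  edge (11,7)–(5,11): clear
  edge (5,11)–(1,11): clear
  edge (1,11)–(1,0): clear
  midpoint (21/2,23/2) outside
  → clear
Obstacle 3 [(0,18) (2,16) (11,13) (8,20) (0,24)]:
  edge (0,18)–(2,16): clear
  edge (2,16)–(11,13): clear
  edge (11,13)–(8,20): clear
  edge (8,20)–(0,24): clear
  edge (0,24)–(0,18): clear
  midpoint (21/2,23/2) outside
  → clear

FREE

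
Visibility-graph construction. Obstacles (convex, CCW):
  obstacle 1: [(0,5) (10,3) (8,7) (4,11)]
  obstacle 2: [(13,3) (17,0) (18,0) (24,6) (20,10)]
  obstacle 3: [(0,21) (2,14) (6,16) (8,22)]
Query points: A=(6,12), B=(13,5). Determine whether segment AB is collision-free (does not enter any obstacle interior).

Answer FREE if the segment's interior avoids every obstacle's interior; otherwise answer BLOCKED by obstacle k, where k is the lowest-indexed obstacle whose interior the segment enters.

Obstacle 1 [(0,5) (10,3) (8,7) (4,11)]:
  edge (0,5)–(10,3): clear
  edge (10,3)–(8,7): clear
  edge (8,7)–(4,11): clear
  edge (4,11)–(0,5): clear
  midpoint (19/2,17/2) outside
  → clear
Obstacle 2 [(13,3) (17,0) (18,0) (24,6) (20,10)]:
  edge (13,3)–(17,0): clear
  edge (17,0)–(18,0): clear
  edge (18,0)–(24,6): clear
  edge (24,6)–(20,10): clear
  edge (20,10)–(13,3): clear
  midpoint (19/2,17/2) outside
  → clear
Obstacle 3 [(0,21) (2,14) (6,16) (8,22)]:
  edge (0,21)–(2,14): clear
  edge (2,14)–(6,16): clear
  edge (6,16)–(8,22): clear
  edge (8,22)–(0,21): clear
  midpoint (19/2,17/2) outside
  → clear

FREE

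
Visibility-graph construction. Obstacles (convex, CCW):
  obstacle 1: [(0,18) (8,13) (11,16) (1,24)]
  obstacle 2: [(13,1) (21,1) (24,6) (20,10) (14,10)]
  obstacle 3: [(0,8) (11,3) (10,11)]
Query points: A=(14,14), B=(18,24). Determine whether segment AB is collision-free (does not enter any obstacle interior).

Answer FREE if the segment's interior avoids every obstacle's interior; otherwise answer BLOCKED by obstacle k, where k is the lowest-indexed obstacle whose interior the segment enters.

Obstacle 1 [(0,18) (8,13) (11,16) (1,24)]:
  edge (0,18)–(8,13): clear
  edge (8,13)–(11,16): clear
  edge (11,16)–(1,24): clear
  edge (1,24)–(0,18): clear
  midpoint (16,19) outside
  → clear
Obstacle 2 [(13,1) (21,1) (24,6) (20,10) (14,10)]:
  edge (13,1)–(21,1): clear
  edge (21,1)–(24,6): clear
  edge (24,6)–(20,10): clear
  edge (20,10)–(14,10): clear
  edge (14,10)–(13,1): clear
  midpoint (16,19) outside
  → clear
Obstacle 3 [(0,8) (11,3) (10,11)]:
  edge (0,8)–(11,3): clear
  edge (11,3)–(10,11): clear
  edge (10,11)–(0,8): clear
  midpoint (16,19) outside
  → clear

FREE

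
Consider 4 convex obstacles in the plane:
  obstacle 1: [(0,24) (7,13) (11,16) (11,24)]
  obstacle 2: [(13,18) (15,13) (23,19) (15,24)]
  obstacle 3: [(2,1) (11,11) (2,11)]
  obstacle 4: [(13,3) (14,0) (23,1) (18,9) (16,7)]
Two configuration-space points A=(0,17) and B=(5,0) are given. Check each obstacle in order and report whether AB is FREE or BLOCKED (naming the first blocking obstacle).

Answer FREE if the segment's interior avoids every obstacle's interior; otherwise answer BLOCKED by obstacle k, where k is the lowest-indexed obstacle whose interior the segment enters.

BLOCKED by obstacle 3

Obstacle 1 [(0,24) (7,13) (11,16) (11,24)]:
  edge (0,24)–(7,13): clear
  edge (7,13)–(11,16): clear
  edge (11,16)–(11,24): clear
  edge (11,24)–(0,24): clear
  midpoint (5/2,17/2) outside
  → clear
Obstacle 2 [(13,18) (15,13) (23,19) (15,24)]:
  edge (13,18)–(15,13): clear
  edge (15,13)–(23,19): clear
  edge (23,19)–(15,24): clear
  edge (15,24)–(13,18): clear
  midpoint (5/2,17/2) outside
  → clear
Obstacle 3 [(2,1) (11,11) (2,11)]:
  edge (2,1)–(11,11): crosses AB
  edge (11,11)–(2,11): clear
  edge (2,11)–(2,1): crosses AB
  → BLOCKED
Obstacle 4 [(13,3) (14,0) (23,1) (18,9) (16,7)]:
  edge (13,3)–(14,0): clear
  edge (14,0)–(23,1): clear
  edge (23,1)–(18,9): clear
  edge (18,9)–(16,7): clear
  edge (16,7)–(13,3): clear
  midpoint (5/2,17/2) outside
  → clear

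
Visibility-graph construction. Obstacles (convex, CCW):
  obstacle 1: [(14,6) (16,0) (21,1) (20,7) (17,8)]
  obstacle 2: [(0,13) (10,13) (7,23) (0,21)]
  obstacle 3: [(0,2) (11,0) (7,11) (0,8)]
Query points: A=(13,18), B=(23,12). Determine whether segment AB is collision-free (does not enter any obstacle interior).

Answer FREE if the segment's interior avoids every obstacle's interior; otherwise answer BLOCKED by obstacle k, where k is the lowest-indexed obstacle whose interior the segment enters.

FREE

Obstacle 1 [(14,6) (16,0) (21,1) (20,7) (17,8)]:
  edge (14,6)–(16,0): clear
  edge (16,0)–(21,1): clear
  edge (21,1)–(20,7): clear
  edge (20,7)–(17,8): clear
  edge (17,8)–(14,6): clear
  midpoint (18,15) outside
  → clear
Obstacle 2 [(0,13) (10,13) (7,23) (0,21)]:
  edge (0,13)–(10,13): clear
  edge (10,13)–(7,23): clear
  edge (7,23)–(0,21): clear
  edge (0,21)–(0,13): clear
  midpoint (18,15) outside
  → clear
Obstacle 3 [(0,2) (11,0) (7,11) (0,8)]:
  edge (0,2)–(11,0): clear
  edge (11,0)–(7,11): clear
  edge (7,11)–(0,8): clear
  edge (0,8)–(0,2): clear
  midpoint (18,15) outside
  → clear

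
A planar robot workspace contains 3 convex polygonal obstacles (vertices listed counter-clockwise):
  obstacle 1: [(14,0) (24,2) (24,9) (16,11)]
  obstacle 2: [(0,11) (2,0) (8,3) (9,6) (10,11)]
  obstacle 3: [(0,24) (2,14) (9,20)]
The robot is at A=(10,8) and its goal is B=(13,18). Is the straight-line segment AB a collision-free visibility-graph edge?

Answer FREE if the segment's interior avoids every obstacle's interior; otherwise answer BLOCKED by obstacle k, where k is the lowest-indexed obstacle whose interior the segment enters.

FREE

Obstacle 1 [(14,0) (24,2) (24,9) (16,11)]:
  edge (14,0)–(24,2): clear
  edge (24,2)–(24,9): clear
  edge (24,9)–(16,11): clear
  edge (16,11)–(14,0): clear
  midpoint (23/2,13) outside
  → clear
Obstacle 2 [(0,11) (2,0) (8,3) (9,6) (10,11)]:
  edge (0,11)–(2,0): clear
  edge (2,0)–(8,3): clear
  edge (8,3)–(9,6): clear
  edge (9,6)–(10,11): clear
  edge (10,11)–(0,11): clear
  midpoint (23/2,13) outside
  → clear
Obstacle 3 [(0,24) (2,14) (9,20)]:
  edge (0,24)–(2,14): clear
  edge (2,14)–(9,20): clear
  edge (9,20)–(0,24): clear
  midpoint (23/2,13) outside
  → clear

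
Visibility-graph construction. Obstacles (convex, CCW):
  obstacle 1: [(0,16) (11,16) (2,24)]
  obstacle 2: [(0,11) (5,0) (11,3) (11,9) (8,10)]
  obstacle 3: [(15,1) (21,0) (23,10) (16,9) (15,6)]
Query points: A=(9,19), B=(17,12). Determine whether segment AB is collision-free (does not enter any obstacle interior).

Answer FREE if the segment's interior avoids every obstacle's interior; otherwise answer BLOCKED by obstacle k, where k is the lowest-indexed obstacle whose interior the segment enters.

Obstacle 1 [(0,16) (11,16) (2,24)]:
  edge (0,16)–(11,16): clear
  edge (11,16)–(2,24): clear
  edge (2,24)–(0,16): clear
  midpoint (13,31/2) outside
  → clear
Obstacle 2 [(0,11) (5,0) (11,3) (11,9) (8,10)]:
  edge (0,11)–(5,0): clear
  edge (5,0)–(11,3): clear
  edge (11,3)–(11,9): clear
  edge (11,9)–(8,10): clear
  edge (8,10)–(0,11): clear
  midpoint (13,31/2) outside
  → clear
Obstacle 3 [(15,1) (21,0) (23,10) (16,9) (15,6)]:
  edge (15,1)–(21,0): clear
  edge (21,0)–(23,10): clear
  edge (23,10)–(16,9): clear
  edge (16,9)–(15,6): clear
  edge (15,6)–(15,1): clear
  midpoint (13,31/2) outside
  → clear

FREE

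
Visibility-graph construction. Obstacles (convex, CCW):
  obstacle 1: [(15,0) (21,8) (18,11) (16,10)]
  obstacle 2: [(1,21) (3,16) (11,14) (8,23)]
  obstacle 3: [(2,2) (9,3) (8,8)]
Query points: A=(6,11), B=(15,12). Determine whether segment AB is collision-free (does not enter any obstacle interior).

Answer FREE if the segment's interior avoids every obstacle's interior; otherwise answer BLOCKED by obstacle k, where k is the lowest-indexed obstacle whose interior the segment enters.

FREE

Obstacle 1 [(15,0) (21,8) (18,11) (16,10)]:
  edge (15,0)–(21,8): clear
  edge (21,8)–(18,11): clear
  edge (18,11)–(16,10): clear
  edge (16,10)–(15,0): clear
  midpoint (21/2,23/2) outside
  → clear
Obstacle 2 [(1,21) (3,16) (11,14) (8,23)]:
  edge (1,21)–(3,16): clear
  edge (3,16)–(11,14): clear
  edge (11,14)–(8,23): clear
  edge (8,23)–(1,21): clear
  midpoint (21/2,23/2) outside
  → clear
Obstacle 3 [(2,2) (9,3) (8,8)]:
  edge (2,2)–(9,3): clear
  edge (9,3)–(8,8): clear
  edge (8,8)–(2,2): clear
  midpoint (21/2,23/2) outside
  → clear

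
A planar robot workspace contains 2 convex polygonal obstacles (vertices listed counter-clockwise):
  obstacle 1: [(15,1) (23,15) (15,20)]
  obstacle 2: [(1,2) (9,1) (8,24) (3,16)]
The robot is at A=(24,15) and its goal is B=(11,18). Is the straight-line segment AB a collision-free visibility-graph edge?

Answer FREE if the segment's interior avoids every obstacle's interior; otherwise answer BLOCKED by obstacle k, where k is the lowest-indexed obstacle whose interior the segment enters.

BLOCKED by obstacle 1

Obstacle 1 [(15,1) (23,15) (15,20)]:
  edge (15,1)–(23,15): clear
  edge (23,15)–(15,20): crosses AB
  edge (15,20)–(15,1): crosses AB
  → BLOCKED
Obstacle 2 [(1,2) (9,1) (8,24) (3,16)]:
  edge (1,2)–(9,1): clear
  edge (9,1)–(8,24): clear
  edge (8,24)–(3,16): clear
  edge (3,16)–(1,2): clear
  midpoint (35/2,33/2) outside
  → clear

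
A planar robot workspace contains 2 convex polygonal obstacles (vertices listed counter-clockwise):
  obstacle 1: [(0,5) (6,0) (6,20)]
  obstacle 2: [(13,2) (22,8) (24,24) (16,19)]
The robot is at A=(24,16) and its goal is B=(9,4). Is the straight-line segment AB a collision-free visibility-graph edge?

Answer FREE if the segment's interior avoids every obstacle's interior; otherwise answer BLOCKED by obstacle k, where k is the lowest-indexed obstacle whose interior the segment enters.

BLOCKED by obstacle 2

Obstacle 1 [(0,5) (6,0) (6,20)]:
  edge (0,5)–(6,0): clear
  edge (6,0)–(6,20): clear
  edge (6,20)–(0,5): clear
  midpoint (33/2,10) outside
  → clear
Obstacle 2 [(13,2) (22,8) (24,24) (16,19)]:
  edge (13,2)–(22,8): clear
  edge (22,8)–(24,24): crosses AB
  edge (24,24)–(16,19): clear
  edge (16,19)–(13,2): crosses AB
  → BLOCKED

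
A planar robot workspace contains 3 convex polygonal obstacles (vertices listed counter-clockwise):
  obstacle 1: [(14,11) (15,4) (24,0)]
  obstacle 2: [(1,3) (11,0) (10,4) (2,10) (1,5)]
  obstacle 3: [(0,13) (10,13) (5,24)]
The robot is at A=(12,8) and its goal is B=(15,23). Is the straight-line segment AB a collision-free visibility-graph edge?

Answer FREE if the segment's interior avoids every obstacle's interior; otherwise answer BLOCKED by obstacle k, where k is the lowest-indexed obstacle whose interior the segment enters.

Obstacle 1 [(14,11) (15,4) (24,0)]:
  edge (14,11)–(15,4): clear
  edge (15,4)–(24,0): clear
  edge (24,0)–(14,11): clear
  midpoint (27/2,31/2) outside
  → clear
Obstacle 2 [(1,3) (11,0) (10,4) (2,10) (1,5)]:
  edge (1,3)–(11,0): clear
  edge (11,0)–(10,4): clear
  edge (10,4)–(2,10): clear
  edge (2,10)–(1,5): clear
  edge (1,5)–(1,3): clear
  midpoint (27/2,31/2) outside
  → clear
Obstacle 3 [(0,13) (10,13) (5,24)]:
  edge (0,13)–(10,13): clear
  edge (10,13)–(5,24): clear
  edge (5,24)–(0,13): clear
  midpoint (27/2,31/2) outside
  → clear

FREE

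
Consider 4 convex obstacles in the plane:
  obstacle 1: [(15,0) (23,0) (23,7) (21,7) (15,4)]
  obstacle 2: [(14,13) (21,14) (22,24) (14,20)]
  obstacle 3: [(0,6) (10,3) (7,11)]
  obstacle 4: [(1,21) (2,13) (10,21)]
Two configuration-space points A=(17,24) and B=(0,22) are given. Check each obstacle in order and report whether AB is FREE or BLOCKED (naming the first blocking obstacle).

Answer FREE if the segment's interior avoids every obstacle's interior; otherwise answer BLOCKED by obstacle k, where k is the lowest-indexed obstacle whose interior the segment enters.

FREE

Obstacle 1 [(15,0) (23,0) (23,7) (21,7) (15,4)]:
  edge (15,0)–(23,0): clear
  edge (23,0)–(23,7): clear
  edge (23,7)–(21,7): clear
  edge (21,7)–(15,4): clear
  edge (15,4)–(15,0): clear
  midpoint (17/2,23) outside
  → clear
Obstacle 2 [(14,13) (21,14) (22,24) (14,20)]:
  edge (14,13)–(21,14): clear
  edge (21,14)–(22,24): clear
  edge (22,24)–(14,20): clear
  edge (14,20)–(14,13): clear
  midpoint (17/2,23) outside
  → clear
Obstacle 3 [(0,6) (10,3) (7,11)]:
  edge (0,6)–(10,3): clear
  edge (10,3)–(7,11): clear
  edge (7,11)–(0,6): clear
  midpoint (17/2,23) outside
  → clear
Obstacle 4 [(1,21) (2,13) (10,21)]:
  edge (1,21)–(2,13): clear
  edge (2,13)–(10,21): clear
  edge (10,21)–(1,21): clear
  midpoint (17/2,23) outside
  → clear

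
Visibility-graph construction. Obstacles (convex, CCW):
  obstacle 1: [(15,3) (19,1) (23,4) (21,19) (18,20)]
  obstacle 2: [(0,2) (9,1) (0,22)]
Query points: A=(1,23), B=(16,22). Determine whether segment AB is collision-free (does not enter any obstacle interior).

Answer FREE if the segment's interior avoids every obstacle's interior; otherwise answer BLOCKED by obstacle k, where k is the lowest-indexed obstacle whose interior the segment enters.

FREE

Obstacle 1 [(15,3) (19,1) (23,4) (21,19) (18,20)]:
  edge (15,3)–(19,1): clear
  edge (19,1)–(23,4): clear
  edge (23,4)–(21,19): clear
  edge (21,19)–(18,20): clear
  edge (18,20)–(15,3): clear
  midpoint (17/2,45/2) outside
  → clear
Obstacle 2 [(0,2) (9,1) (0,22)]:
  edge (0,2)–(9,1): clear
  edge (9,1)–(0,22): clear
  edge (0,22)–(0,2): clear
  midpoint (17/2,45/2) outside
  → clear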